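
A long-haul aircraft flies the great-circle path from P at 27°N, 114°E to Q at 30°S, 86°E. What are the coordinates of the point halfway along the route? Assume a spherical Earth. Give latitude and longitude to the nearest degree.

≈ 2°S, 100°E

Convert each endpoint to a unit vector on the sphere (x = cos φ cos λ, y = cos φ sin λ, z = sin φ).
The central angle between the endpoints is δ = arccos(p₁·p₂) ≈ 1.099 rad (63.0°).
Interpolate at f = 1/2 with slerp weights a = sin((1−f)δ)/sin δ ≈ 0.586, b = sin(fδ)/sin δ ≈ 0.586.
p = a·p₁ + b·p₂ ≈ (-0.177, 0.984, -0.027); φ = arcsin(p_z) ≈ -1.55°, λ = atan2(p_y, p_x) ≈ 100.20°.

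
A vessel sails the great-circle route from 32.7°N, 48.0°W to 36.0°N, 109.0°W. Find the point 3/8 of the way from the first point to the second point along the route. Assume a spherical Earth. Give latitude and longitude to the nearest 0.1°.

≈ 37.7°N, 70.0°W

From cos δ = sin φ₁ sin φ₂ + cos φ₁ cos φ₂ cos Δλ, the central angle is δ ≈ 0.866 rad (49.6°).
Interpolate at f = 3/8 with slerp weights a = sin((1−f)δ)/sin δ ≈ 0.676, b = sin(fδ)/sin δ ≈ 0.419.
p = a·p₁ + b·p₂ ≈ (0.271, -0.743, 0.612); φ = arcsin(p_z) ≈ 37.71°, λ = atan2(p_y, p_x) ≈ -70.00°.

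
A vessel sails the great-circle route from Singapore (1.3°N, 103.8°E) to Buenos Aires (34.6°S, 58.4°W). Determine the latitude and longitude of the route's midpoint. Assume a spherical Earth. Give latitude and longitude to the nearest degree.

Write both endpoints as unit vectors p₁, p₂ with components (cos φ cos λ, cos φ sin λ, sin φ).
The central angle between the endpoints is δ = arccos(p₁·p₂) ≈ 2.492 rad (142.8°).
Interpolate at f = 1/2 with slerp weights a = sin((1−f)δ)/sin δ ≈ 1.567, b = sin(fδ)/sin δ ≈ 1.567.
p = a·p₁ + b·p₂ ≈ (0.302, 0.423, -0.854); φ = arcsin(p_z) ≈ -58.69°, λ = atan2(p_y, p_x) ≈ 54.44°.

≈ 59°S, 54°E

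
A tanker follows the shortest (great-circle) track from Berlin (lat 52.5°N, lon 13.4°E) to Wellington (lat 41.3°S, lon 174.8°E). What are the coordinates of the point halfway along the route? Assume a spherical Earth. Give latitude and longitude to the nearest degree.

≈ lat 27°N, lon 127°E

The haversine formula gives a central angle δ ≈ 2.848 rad (163.2°) between the endpoints.
Interpolate at f = 1/2 with slerp weights a = sin((1−f)δ)/sin δ ≈ 3.413, b = sin(fδ)/sin δ ≈ 3.413.
p = a·p₁ + b·p₂ ≈ (-0.532, 0.714, 0.455); φ = arcsin(p_z) ≈ 27.07°, λ = atan2(p_y, p_x) ≈ 126.71°.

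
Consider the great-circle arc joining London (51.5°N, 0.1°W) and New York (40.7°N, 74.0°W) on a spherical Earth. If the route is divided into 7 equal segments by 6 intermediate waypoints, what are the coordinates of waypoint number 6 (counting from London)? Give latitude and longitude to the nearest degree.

≈ 45°N, 66°W

The haversine formula gives a central angle δ ≈ 0.875 rad (50.1°) between the endpoints.
Interpolate at f = 6/7 with slerp weights a = sin((1−f)δ)/sin δ ≈ 0.162, b = sin(fδ)/sin δ ≈ 0.888.
p = a·p₁ + b·p₂ ≈ (0.287, -0.647, 0.706); φ = arcsin(p_z) ≈ 44.93°, λ = atan2(p_y, p_x) ≈ -66.11°.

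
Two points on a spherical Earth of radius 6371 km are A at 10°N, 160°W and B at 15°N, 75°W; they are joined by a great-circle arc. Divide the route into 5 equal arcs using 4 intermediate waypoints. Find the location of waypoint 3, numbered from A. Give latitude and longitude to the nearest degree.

≈ 17°N, 109°W

Convert each endpoint to a unit vector on the sphere (x = cos φ cos λ, y = cos φ sin λ, z = sin φ).
The central angle between the endpoints is δ = arccos(p₁·p₂) ≈ 1.443 rad (82.7°).
Interpolate at f = 3/5 with slerp weights a = sin((1−f)δ)/sin δ ≈ 0.550, b = sin(fδ)/sin δ ≈ 0.768.
p = a·p₁ + b·p₂ ≈ (-0.317, -0.902, 0.294); φ = arcsin(p_z) ≈ 17.11°, λ = atan2(p_y, p_x) ≈ -109.38°.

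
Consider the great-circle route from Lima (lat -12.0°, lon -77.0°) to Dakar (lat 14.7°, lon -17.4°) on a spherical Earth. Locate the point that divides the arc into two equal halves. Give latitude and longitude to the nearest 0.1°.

Write both endpoints as unit vectors p₁, p₂ with components (cos φ cos λ, cos φ sin λ, sin φ).
The central angle between the endpoints is δ = arccos(p₁·p₂) ≈ 1.131 rad (64.8°).
Interpolate at f = 1/2 with slerp weights a = sin((1−f)δ)/sin δ ≈ 0.592, b = sin(fδ)/sin δ ≈ 0.592.
p = a·p₁ + b·p₂ ≈ (0.677, -0.736, 0.027); φ = arcsin(p_z) ≈ 1.56°, λ = atan2(p_y, p_x) ≈ -47.38°.

≈ lat 1.6°, lon -47.4°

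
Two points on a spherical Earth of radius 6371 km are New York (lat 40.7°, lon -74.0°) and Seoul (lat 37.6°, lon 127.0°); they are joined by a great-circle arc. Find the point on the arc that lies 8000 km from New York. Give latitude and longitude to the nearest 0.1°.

Write both endpoints as unit vectors p₁, p₂ with components (cos φ cos λ, cos φ sin λ, sin φ).
The central angle between the endpoints is δ = arccos(p₁·p₂) ≈ 1.734 rad (99.4°). The total great-circle distance is δ·R ≈ 1.734 × 6371 ≈ 11050 km, so the target fraction is f = 8000/11050 ≈ 0.724.
Interpolate at f ≈ 0.724 with slerp weights a = sin((1−f)δ)/sin δ ≈ 0.467, b = sin(fδ)/sin δ ≈ 0.964.
p = a·p₁ + b·p₂ ≈ (-0.362, 0.269, 0.892); φ = arcsin(p_z) ≈ 63.18°, λ = atan2(p_y, p_x) ≈ 143.33°.

≈ lat 63.2°, lon 143.3°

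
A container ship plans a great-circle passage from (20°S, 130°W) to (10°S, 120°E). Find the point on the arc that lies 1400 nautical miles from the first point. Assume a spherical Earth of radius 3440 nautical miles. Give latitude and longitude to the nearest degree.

≈ (25°S, 155°W)

The haversine formula gives a central angle δ ≈ 1.831 rad (104.9°) between the endpoints. The total great-circle distance is δ·R ≈ 1.831 × 3440 ≈ 6298 nmi, so the target fraction is f = 1400/6298 ≈ 0.222.
Interpolate at f ≈ 0.222 with slerp weights a = sin((1−f)δ)/sin δ ≈ 1.024, b = sin(fδ)/sin δ ≈ 0.410.
p = a·p₁ + b·p₂ ≈ (-0.820, -0.388, -0.421); φ = arcsin(p_z) ≈ -24.91°, λ = atan2(p_y, p_x) ≈ -154.70°.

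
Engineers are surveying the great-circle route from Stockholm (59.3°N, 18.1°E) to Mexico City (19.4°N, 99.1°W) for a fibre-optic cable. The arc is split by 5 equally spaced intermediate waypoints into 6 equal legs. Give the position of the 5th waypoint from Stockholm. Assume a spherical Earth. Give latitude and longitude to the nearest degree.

Write both endpoints as unit vectors p₁, p₂ with components (cos φ cos λ, cos φ sin λ, sin φ).
The central angle between the endpoints is δ = arccos(p₁·p₂) ≈ 1.505 rad (86.2°).
Interpolate at f = 5/6 with slerp weights a = sin((1−f)δ)/sin δ ≈ 0.249, b = sin(fδ)/sin δ ≈ 0.952.
p = a·p₁ + b·p₂ ≈ (-0.021, -0.848, 0.530); φ = arcsin(p_z) ≈ 32.02°, λ = atan2(p_y, p_x) ≈ -91.44°.

≈ 32°N, 91°W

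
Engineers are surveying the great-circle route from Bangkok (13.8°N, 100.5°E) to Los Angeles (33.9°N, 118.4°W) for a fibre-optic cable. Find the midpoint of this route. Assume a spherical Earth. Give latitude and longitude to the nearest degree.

Write both endpoints as unit vectors p₁, p₂ with components (cos φ cos λ, cos φ sin λ, sin φ).
The central angle between the endpoints is δ = arccos(p₁·p₂) ≈ 2.088 rad (119.6°).
Interpolate at f = 1/2 with slerp weights a = sin((1−f)δ)/sin δ ≈ 0.994, b = sin(fδ)/sin δ ≈ 0.994.
p = a·p₁ + b·p₂ ≈ (-0.568, 0.223, 0.792); φ = arcsin(p_z) ≈ 52.35°, λ = atan2(p_y, p_x) ≈ 158.54°.

≈ 52°N, 159°E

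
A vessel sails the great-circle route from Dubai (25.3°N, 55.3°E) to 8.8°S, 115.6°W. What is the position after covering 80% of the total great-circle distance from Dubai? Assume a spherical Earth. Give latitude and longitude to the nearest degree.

From cos δ = sin φ₁ sin φ₂ + cos φ₁ cos φ₂ cos Δλ, the central angle is δ ≈ 2.816 rad (161.4°).
Interpolate at f = 0.80 with slerp weights a = sin((1−f)δ)/sin δ ≈ 1.671, b = sin(fδ)/sin δ ≈ 2.429.
p = a·p₁ + b·p₂ ≈ (-0.177, -0.923, 0.343); φ = arcsin(p_z) ≈ 20.03°, λ = atan2(p_y, p_x) ≈ -100.87°.

≈ 20°N, 101°W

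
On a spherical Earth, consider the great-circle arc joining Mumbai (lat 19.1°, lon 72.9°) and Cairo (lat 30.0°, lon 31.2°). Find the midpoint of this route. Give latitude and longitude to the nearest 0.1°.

≈ lat 26.0°, lon 53.0°

Convert each endpoint to a unit vector on the sphere (x = cos φ cos λ, y = cos φ sin λ, z = sin φ).
The central angle between the endpoints is δ = arccos(p₁·p₂) ≈ 0.685 rad (39.2°).
Interpolate at f = 1/2 with slerp weights a = sin((1−f)δ)/sin δ ≈ 0.531, b = sin(fδ)/sin δ ≈ 0.531.
p = a·p₁ + b·p₂ ≈ (0.541, 0.718, 0.439); φ = arcsin(p_z) ≈ 26.05°, λ = atan2(p_y, p_x) ≈ 53.00°.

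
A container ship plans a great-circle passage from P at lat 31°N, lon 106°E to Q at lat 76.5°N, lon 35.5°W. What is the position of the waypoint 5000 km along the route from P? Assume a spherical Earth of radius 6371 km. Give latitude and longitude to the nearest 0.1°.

≈ lat 74.3°N, lon 82.1°E

Convert each endpoint to a unit vector on the sphere (x = cos φ cos λ, y = cos φ sin λ, z = sin φ).
The central angle between the endpoints is δ = arccos(p₁·p₂) ≈ 1.219 rad (69.9°). The total great-circle distance is δ·R ≈ 1.219 × 6371 ≈ 7769 km, so the target fraction is f = 5000/7769 ≈ 0.644.
Interpolate at f ≈ 0.644 with slerp weights a = sin((1−f)δ)/sin δ ≈ 0.448, b = sin(fδ)/sin δ ≈ 0.753.
p = a·p₁ + b·p₂ ≈ (0.037, 0.267, 0.963); φ = arcsin(p_z) ≈ 74.33°, λ = atan2(p_y, p_x) ≈ 82.10°.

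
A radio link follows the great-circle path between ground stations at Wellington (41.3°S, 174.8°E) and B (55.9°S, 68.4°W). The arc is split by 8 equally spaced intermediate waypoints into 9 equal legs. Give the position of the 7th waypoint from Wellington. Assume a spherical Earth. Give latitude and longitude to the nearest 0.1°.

≈ (64.4°S, 94.5°W)

Write both endpoints as unit vectors p₁, p₂ with components (cos φ cos λ, cos φ sin λ, sin φ).
The central angle between the endpoints is δ = arccos(p₁·p₂) ≈ 1.206 rad (69.1°).
Interpolate at f = 7/9 with slerp weights a = sin((1−f)δ)/sin δ ≈ 0.283, b = sin(fδ)/sin δ ≈ 0.863.
p = a·p₁ + b·p₂ ≈ (-0.034, -0.431, -0.902); φ = arcsin(p_z) ≈ -64.41°, λ = atan2(p_y, p_x) ≈ -94.51°.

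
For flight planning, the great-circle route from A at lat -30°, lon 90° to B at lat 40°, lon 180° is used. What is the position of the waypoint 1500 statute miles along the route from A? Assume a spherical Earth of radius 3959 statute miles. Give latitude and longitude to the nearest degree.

Write both endpoints as unit vectors p₁, p₂ with components (cos φ cos λ, cos φ sin λ, sin φ).
The central angle between the endpoints is δ = arccos(p₁·p₂) ≈ 1.898 rad (108.7°). The total great-circle distance is δ·R ≈ 1.898 × 3959 ≈ 7514 mi, so the target fraction is f = 1500/7514 ≈ 0.200.
Interpolate at f ≈ 0.200 with slerp weights a = sin((1−f)δ)/sin δ ≈ 1.055, b = sin(fδ)/sin δ ≈ 0.391.
p = a·p₁ + b·p₂ ≈ (-0.299, 0.913, -0.276); φ = arcsin(p_z) ≈ -16.04°, λ = atan2(p_y, p_x) ≈ 108.14°.

≈ lat -16°, lon 108°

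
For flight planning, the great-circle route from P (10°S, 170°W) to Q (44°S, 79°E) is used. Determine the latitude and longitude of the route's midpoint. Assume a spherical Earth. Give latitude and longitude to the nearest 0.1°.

≈ (41.3°S, 147.3°E)

Write both endpoints as unit vectors p₁, p₂ with components (cos φ cos λ, cos φ sin λ, sin φ).
The central angle between the endpoints is δ = arccos(p₁·p₂) ≈ 1.704 rad (97.7°).
Interpolate at f = 1/2 with slerp weights a = sin((1−f)δ)/sin δ ≈ 0.760, b = sin(fδ)/sin δ ≈ 0.760.
p = a·p₁ + b·p₂ ≈ (-0.632, 0.406, -0.659); φ = arcsin(p_z) ≈ -41.26°, λ = atan2(p_y, p_x) ≈ 147.27°.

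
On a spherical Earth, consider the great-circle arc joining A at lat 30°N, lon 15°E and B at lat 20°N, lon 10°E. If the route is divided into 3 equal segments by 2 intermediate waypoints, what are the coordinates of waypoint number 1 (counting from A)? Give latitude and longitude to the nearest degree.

≈ lat 27°N, lon 13°E

Convert each endpoint to a unit vector on the sphere (x = cos φ cos λ, y = cos φ sin λ, z = sin φ).
The central angle between the endpoints is δ = arccos(p₁·p₂) ≈ 0.192 rad (11.0°).
Interpolate at f = 1/3 with slerp weights a = sin((1−f)δ)/sin δ ≈ 0.669, b = sin(fδ)/sin δ ≈ 0.335.
p = a·p₁ + b·p₂ ≈ (0.870, 0.205, 0.449); φ = arcsin(p_z) ≈ 26.69°, λ = atan2(p_y, p_x) ≈ 13.24°.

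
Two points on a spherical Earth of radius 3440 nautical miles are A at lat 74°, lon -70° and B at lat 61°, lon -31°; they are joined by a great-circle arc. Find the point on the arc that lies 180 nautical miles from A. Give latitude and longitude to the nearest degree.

Write both endpoints as unit vectors p₁, p₂ with components (cos φ cos λ, cos φ sin λ, sin φ).
The central angle between the endpoints is δ = arccos(p₁·p₂) ≈ 0.334 rad (19.2°). The total great-circle distance is δ·R ≈ 0.334 × 3440 ≈ 1151 nmi, so the target fraction is f = 180/1151 ≈ 0.156.
Interpolate at f ≈ 0.156 with slerp weights a = sin((1−f)δ)/sin δ ≈ 0.848, b = sin(fδ)/sin δ ≈ 0.159.
p = a·p₁ + b·p₂ ≈ (0.146, -0.259, 0.955); φ = arcsin(p_z) ≈ 72.67°, λ = atan2(p_y, p_x) ≈ -60.61°.

≈ lat 73°, lon -61°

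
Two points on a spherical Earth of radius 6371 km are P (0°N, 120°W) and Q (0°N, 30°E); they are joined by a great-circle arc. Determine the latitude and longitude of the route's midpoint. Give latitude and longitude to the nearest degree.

Write both endpoints as unit vectors p₁, p₂ with components (cos φ cos λ, cos φ sin λ, sin φ).
The central angle between the endpoints is δ = arccos(p₁·p₂) ≈ 2.618 rad (150.0°).
Interpolate at f = 1/2 with slerp weights a = sin((1−f)δ)/sin δ ≈ 1.932, b = sin(fδ)/sin δ ≈ 1.932.
p = a·p₁ + b·p₂ ≈ (0.707, -0.707, 0.000); φ = arcsin(p_z) ≈ 0.00°, λ = atan2(p_y, p_x) ≈ -45.00°.

≈ (0°N, 45°W)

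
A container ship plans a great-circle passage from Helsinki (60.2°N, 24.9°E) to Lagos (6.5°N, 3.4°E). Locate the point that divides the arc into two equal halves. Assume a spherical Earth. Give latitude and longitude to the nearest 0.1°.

≈ 33.8°N, 10.5°E

Convert each endpoint to a unit vector on the sphere (x = cos φ cos λ, y = cos φ sin λ, z = sin φ).
The central angle between the endpoints is δ = arccos(p₁·p₂) ≈ 0.979 rad (56.1°).
Interpolate at f = 1/2 with slerp weights a = sin((1−f)δ)/sin δ ≈ 0.567, b = sin(fδ)/sin δ ≈ 0.567.
p = a·p₁ + b·p₂ ≈ (0.817, 0.152, 0.556); φ = arcsin(p_z) ≈ 33.76°, λ = atan2(p_y, p_x) ≈ 10.53°.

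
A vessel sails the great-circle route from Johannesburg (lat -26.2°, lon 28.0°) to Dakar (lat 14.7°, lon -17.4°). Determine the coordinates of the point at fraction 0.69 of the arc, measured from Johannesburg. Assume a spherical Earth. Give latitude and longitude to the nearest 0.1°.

Write both endpoints as unit vectors p₁, p₂ with components (cos φ cos λ, cos φ sin λ, sin φ).
The central angle between the endpoints is δ = arccos(p₁·p₂) ≈ 1.050 rad (60.2°).
Interpolate at f = 0.69 with slerp weights a = sin((1−f)δ)/sin δ ≈ 0.369, b = sin(fδ)/sin δ ≈ 0.764.
p = a·p₁ + b·p₂ ≈ (0.997, -0.066, 0.031); φ = arcsin(p_z) ≈ 1.78°, λ = atan2(p_y, p_x) ≈ -3.77°.

≈ lat 1.8°, lon -3.8°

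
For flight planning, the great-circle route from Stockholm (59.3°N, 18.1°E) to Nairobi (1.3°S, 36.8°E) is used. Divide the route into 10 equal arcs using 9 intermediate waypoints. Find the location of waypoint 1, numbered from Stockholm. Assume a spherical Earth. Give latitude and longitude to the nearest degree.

≈ 53°N, 22°E

The haversine formula gives a central angle δ ≈ 1.088 rad (62.4°) between the endpoints.
Interpolate at f = 1/10 with slerp weights a = sin((1−f)δ)/sin δ ≈ 0.937, b = sin(fδ)/sin δ ≈ 0.123.
p = a·p₁ + b·p₂ ≈ (0.553, 0.222, 0.803); φ = arcsin(p_z) ≈ 53.42°, λ = atan2(p_y, p_x) ≈ 21.88°.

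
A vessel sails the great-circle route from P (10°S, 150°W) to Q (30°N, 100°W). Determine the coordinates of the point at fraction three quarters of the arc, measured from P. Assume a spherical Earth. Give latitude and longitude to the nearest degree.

Convert each endpoint to a unit vector on the sphere (x = cos φ cos λ, y = cos φ sin λ, z = sin φ).
The central angle between the endpoints is δ = arccos(p₁·p₂) ≈ 1.091 rad (62.5°).
Interpolate at f = 3/4 with slerp weights a = sin((1−f)δ)/sin δ ≈ 0.304, b = sin(fδ)/sin δ ≈ 0.823.
p = a·p₁ + b·p₂ ≈ (-0.383, -0.851, 0.359); φ = arcsin(p_z) ≈ 21.02°, λ = atan2(p_y, p_x) ≈ -114.21°.

≈ (21°N, 114°W)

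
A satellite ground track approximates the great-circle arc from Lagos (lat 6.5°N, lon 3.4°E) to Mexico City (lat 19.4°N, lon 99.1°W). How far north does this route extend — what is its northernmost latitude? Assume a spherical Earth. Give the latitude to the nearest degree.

The great circle lies in the plane with unit normal n̂ = (p₁ × p₂)/|p₁ × p₂|.
Here n̂_z ≈ -0.928; the vertex latitude is φ_max = arccos|n̂_z| ≈ 21.9°.
Check via Clairaut: cos φ_max = |cos φ₁| · sin C = cos(6.5°)·sin(69.0°) ≈ 0.928, again giving ≈ 21.9°.

≈ 22°N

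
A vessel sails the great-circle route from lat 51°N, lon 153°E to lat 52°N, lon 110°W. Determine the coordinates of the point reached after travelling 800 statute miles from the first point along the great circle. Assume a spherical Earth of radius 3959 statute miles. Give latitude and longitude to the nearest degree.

≈ lat 58°N, lon 169°E

Convert each endpoint to a unit vector on the sphere (x = cos φ cos λ, y = cos φ sin λ, z = sin φ).
The central angle between the endpoints is δ = arccos(p₁·p₂) ≈ 0.970 rad (55.6°). The total great-circle distance is δ·R ≈ 0.970 × 3959 ≈ 3841 mi, so the target fraction is f = 800/3841 ≈ 0.208.
Interpolate at f ≈ 0.208 with slerp weights a = sin((1−f)δ)/sin δ ≈ 0.842, b = sin(fδ)/sin δ ≈ 0.243.
p = a·p₁ + b·p₂ ≈ (-0.523, 0.100, 0.846); φ = arcsin(p_z) ≈ 57.80°, λ = atan2(p_y, p_x) ≈ 169.20°.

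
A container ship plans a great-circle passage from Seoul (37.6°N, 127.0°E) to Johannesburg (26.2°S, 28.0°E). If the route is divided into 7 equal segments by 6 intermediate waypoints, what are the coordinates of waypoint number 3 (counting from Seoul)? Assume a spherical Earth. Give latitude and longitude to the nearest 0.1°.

From cos δ = sin φ₁ sin φ₂ + cos φ₁ cos φ₂ cos Δλ, the central angle is δ ≈ 1.961 rad (112.4°).
Interpolate at f = 3/7 with slerp weights a = sin((1−f)δ)/sin δ ≈ 0.974, b = sin(fδ)/sin δ ≈ 0.806.
p = a·p₁ + b·p₂ ≈ (0.174, 0.955, 0.238); φ = arcsin(p_z) ≈ 13.79°, λ = atan2(p_y, p_x) ≈ 79.68°.

≈ (13.8°N, 79.7°E)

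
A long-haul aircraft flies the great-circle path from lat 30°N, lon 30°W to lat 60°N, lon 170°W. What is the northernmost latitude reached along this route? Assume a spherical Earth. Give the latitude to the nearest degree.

≈ 74°N

The great circle lies in the plane with unit normal n̂ = (p₁ × p₂)/|p₁ × p₂|.
Here n̂_z ≈ -0.280; the vertex latitude is φ_max = arccos|n̂_z| ≈ 73.8°.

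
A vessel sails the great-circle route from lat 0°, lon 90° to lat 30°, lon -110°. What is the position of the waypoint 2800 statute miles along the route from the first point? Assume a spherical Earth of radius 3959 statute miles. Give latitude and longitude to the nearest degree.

Write both endpoints as unit vectors p₁, p₂ with components (cos φ cos λ, cos φ sin λ, sin φ).
The central angle between the endpoints is δ = arccos(p₁·p₂) ≈ 2.521 rad (144.5°). The total great-circle distance is δ·R ≈ 2.521 × 3959 ≈ 9982 mi, so the target fraction is f = 2800/9982 ≈ 0.280.
Interpolate at f ≈ 0.280 with slerp weights a = sin((1−f)δ)/sin δ ≈ 1.670, b = sin(fδ)/sin δ ≈ 1.118.
p = a·p₁ + b·p₂ ≈ (-0.331, 0.760, 0.559); φ = arcsin(p_z) ≈ 33.99°, λ = atan2(p_y, p_x) ≈ 113.54°.

≈ lat 34°, lon 114°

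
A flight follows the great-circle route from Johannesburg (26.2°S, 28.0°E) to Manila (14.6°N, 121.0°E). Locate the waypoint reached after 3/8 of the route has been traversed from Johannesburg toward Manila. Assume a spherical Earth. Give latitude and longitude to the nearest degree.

Convert each endpoint to a unit vector on the sphere (x = cos φ cos λ, y = cos φ sin λ, z = sin φ).
The central angle between the endpoints is δ = arccos(p₁·p₂) ≈ 1.728 rad (99.0°).
Interpolate at f = 3/8 with slerp weights a = sin((1−f)δ)/sin δ ≈ 0.893, b = sin(fδ)/sin δ ≈ 0.611.
p = a·p₁ + b·p₂ ≈ (0.403, 0.883, -0.240); φ = arcsin(p_z) ≈ -13.90°, λ = atan2(p_y, p_x) ≈ 65.48°.

≈ (14°S, 65°E)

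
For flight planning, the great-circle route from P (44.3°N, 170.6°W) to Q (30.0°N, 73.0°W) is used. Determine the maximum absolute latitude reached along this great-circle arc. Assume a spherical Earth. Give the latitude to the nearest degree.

The great circle lies in the plane with unit normal n̂ = (p₁ × p₂)/|p₁ × p₂|.
Here n̂_z ≈ +0.638; the vertex latitude is φ_max = arccos|n̂_z| ≈ 50.4°.

≈ 50°N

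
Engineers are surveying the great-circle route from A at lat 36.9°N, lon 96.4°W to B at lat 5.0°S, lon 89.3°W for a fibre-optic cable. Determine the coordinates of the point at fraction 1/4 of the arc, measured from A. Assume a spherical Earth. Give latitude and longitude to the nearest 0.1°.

≈ lat 26.5°N, lon 94.2°W

Write both endpoints as unit vectors p₁, p₂ with components (cos φ cos λ, cos φ sin λ, sin φ).
The central angle between the endpoints is δ = arccos(p₁·p₂) ≈ 0.740 rad (42.4°).
Interpolate at f = 1/4 with slerp weights a = sin((1−f)δ)/sin δ ≈ 0.782, b = sin(fδ)/sin δ ≈ 0.273.
p = a·p₁ + b·p₂ ≈ (-0.066, -0.893, 0.445); φ = arcsin(p_z) ≈ 26.45°, λ = atan2(p_y, p_x) ≈ -94.25°.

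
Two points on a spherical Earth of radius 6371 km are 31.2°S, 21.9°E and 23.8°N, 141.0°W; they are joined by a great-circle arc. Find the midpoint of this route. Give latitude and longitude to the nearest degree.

Convert each endpoint to a unit vector on the sphere (x = cos φ cos λ, y = cos φ sin λ, z = sin φ).
The central angle between the endpoints is δ = arccos(p₁·p₂) ≈ 2.848 rad (163.2°).
Interpolate at f = 1/2 with slerp weights a = sin((1−f)δ)/sin δ ≈ 3.413, b = sin(fδ)/sin δ ≈ 3.413.
p = a·p₁ + b·p₂ ≈ (0.282, -0.876, -0.391); φ = arcsin(p_z) ≈ -23.00°, λ = atan2(p_y, p_x) ≈ -72.17°.

≈ 23°S, 72°W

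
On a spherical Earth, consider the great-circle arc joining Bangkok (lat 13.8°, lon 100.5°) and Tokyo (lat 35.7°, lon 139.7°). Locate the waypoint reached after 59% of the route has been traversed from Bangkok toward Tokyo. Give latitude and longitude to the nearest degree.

≈ lat 28°, lon 122°

Convert each endpoint to a unit vector on the sphere (x = cos φ cos λ, y = cos φ sin λ, z = sin φ).
The central angle between the endpoints is δ = arccos(p₁·p₂) ≈ 0.722 rad (41.4°).
Interpolate at f = 0.59 with slerp weights a = sin((1−f)δ)/sin δ ≈ 0.441, b = sin(fδ)/sin δ ≈ 0.625.
p = a·p₁ + b·p₂ ≈ (-0.465, 0.750, 0.470); φ = arcsin(p_z) ≈ 28.04°, λ = atan2(p_y, p_x) ≈ 121.82°.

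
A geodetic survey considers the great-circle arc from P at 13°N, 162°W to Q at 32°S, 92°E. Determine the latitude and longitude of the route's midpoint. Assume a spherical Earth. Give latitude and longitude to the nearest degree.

Convert each endpoint to a unit vector on the sphere (x = cos φ cos λ, y = cos φ sin λ, z = sin φ).
The central angle between the endpoints is δ = arccos(p₁·p₂) ≈ 1.925 rad (110.3°).
Interpolate at f = 1/2 with slerp weights a = sin((1−f)δ)/sin δ ≈ 0.875, b = sin(fδ)/sin δ ≈ 0.875.
p = a·p₁ + b·p₂ ≈ (-0.837, 0.478, -0.267); φ = arcsin(p_z) ≈ -15.48°, λ = atan2(p_y, p_x) ≈ 150.26°.

≈ 15°S, 150°E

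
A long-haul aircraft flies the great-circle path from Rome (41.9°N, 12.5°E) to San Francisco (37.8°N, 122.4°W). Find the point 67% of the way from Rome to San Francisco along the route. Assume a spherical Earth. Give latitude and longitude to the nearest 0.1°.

The haversine formula gives a central angle δ ≈ 1.577 rad (90.3°) between the endpoints.
Interpolate at f = 0.67 with slerp weights a = sin((1−f)δ)/sin δ ≈ 0.497, b = sin(fδ)/sin δ ≈ 0.871.
p = a·p₁ + b·p₂ ≈ (-0.007, -0.501, 0.866); φ = arcsin(p_z) ≈ 59.95°, λ = atan2(p_y, p_x) ≈ -90.84°.

≈ (59.9°N, 90.8°W)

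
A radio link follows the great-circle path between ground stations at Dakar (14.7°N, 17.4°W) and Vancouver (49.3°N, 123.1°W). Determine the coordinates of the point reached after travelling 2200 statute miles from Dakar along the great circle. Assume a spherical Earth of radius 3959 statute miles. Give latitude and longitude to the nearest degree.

Convert each endpoint to a unit vector on the sphere (x = cos φ cos λ, y = cos φ sin λ, z = sin φ).
The central angle between the endpoints is δ = arccos(p₁·p₂) ≈ 1.549 rad (88.8°). The total great-circle distance is δ·R ≈ 1.549 × 3959 ≈ 6133 mi, so the target fraction is f = 2200/6133 ≈ 0.359.
Interpolate at f ≈ 0.359 with slerp weights a = sin((1−f)δ)/sin δ ≈ 0.838, b = sin(fδ)/sin δ ≈ 0.528.
p = a·p₁ + b·p₂ ≈ (0.586, -0.531, 0.613); φ = arcsin(p_z) ≈ 37.79°, λ = atan2(p_y, p_x) ≈ -42.18°.

≈ 38°N, 42°W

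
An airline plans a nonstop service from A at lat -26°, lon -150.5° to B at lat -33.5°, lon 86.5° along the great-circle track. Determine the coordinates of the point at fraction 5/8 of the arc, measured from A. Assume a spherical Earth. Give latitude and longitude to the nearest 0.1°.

≈ lat -49.9°, lon 132.5°

From cos δ = sin φ₁ sin φ₂ + cos φ₁ cos φ₂ cos Δλ, the central angle is δ ≈ 1.738 rad (99.6°).
Interpolate at f = 5/8 with slerp weights a = sin((1−f)δ)/sin δ ≈ 0.615, b = sin(fδ)/sin δ ≈ 0.897.
p = a·p₁ + b·p₂ ≈ (-0.435, 0.475, -0.765); φ = arcsin(p_z) ≈ -49.90°, λ = atan2(p_y, p_x) ≈ 132.54°.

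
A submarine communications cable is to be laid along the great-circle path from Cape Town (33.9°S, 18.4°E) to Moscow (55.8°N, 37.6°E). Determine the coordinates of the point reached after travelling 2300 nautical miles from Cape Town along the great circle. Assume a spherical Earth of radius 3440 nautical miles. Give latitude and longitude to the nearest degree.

Convert each endpoint to a unit vector on the sphere (x = cos φ cos λ, y = cos φ sin λ, z = sin φ).
The central angle between the endpoints is δ = arccos(p₁·p₂) ≈ 1.592 rad (91.2°). The total great-circle distance is δ·R ≈ 1.592 × 3440 ≈ 5475 nmi, so the target fraction is f = 2300/5475 ≈ 0.420.
Interpolate at f ≈ 0.420 with slerp weights a = sin((1−f)δ)/sin δ ≈ 0.798, b = sin(fδ)/sin δ ≈ 0.620.
p = a·p₁ + b·p₂ ≈ (0.904, 0.422, 0.068); φ = arcsin(p_z) ≈ 3.90°, λ = atan2(p_y, p_x) ≈ 25.00°.

≈ 4°N, 25°E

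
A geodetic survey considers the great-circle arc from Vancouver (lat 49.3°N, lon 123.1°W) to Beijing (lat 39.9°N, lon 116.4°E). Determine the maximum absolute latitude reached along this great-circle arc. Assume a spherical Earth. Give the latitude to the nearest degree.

The great circle lies in the plane with unit normal n̂ = (p₁ × p₂)/|p₁ × p₂|.
Here n̂_z ≈ -0.443; the vertex latitude is φ_max = arccos|n̂_z| ≈ 63.7°.

≈ 64°N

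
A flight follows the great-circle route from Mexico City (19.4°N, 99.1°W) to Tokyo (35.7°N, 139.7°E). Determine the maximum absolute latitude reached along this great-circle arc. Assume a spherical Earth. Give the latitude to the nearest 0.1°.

≈ 48.0°N

The great circle lies in the plane with unit normal n̂ = (p₁ × p₂)/|p₁ × p₂|.
Here n̂_z ≈ -0.669; the vertex latitude is φ_max = arccos|n̂_z| ≈ 48.0°.
Check via Clairaut: cos φ_max = |cos φ₁| · sin C = cos(19.4°)·sin(45.2°) ≈ 0.669, again giving ≈ 48.0°.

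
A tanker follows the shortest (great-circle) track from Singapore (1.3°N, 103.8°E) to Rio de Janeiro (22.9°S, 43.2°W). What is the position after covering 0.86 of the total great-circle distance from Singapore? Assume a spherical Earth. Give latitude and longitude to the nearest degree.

≈ 31°S, 23°W

Convert each endpoint to a unit vector on the sphere (x = cos φ cos λ, y = cos φ sin λ, z = sin φ).
The central angle between the endpoints is δ = arccos(p₁·p₂) ≈ 2.467 rad (141.4°).
Interpolate at f = 0.86 with slerp weights a = sin((1−f)δ)/sin δ ≈ 0.542, b = sin(fδ)/sin δ ≈ 1.365.
p = a·p₁ + b·p₂ ≈ (0.787, -0.334, -0.519); φ = arcsin(p_z) ≈ -31.25°, λ = atan2(p_y, p_x) ≈ -22.99°.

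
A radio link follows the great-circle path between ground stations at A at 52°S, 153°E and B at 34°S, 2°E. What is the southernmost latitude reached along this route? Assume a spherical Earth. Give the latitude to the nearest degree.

The great circle lies in the plane with unit normal n̂ = (p₁ × p₂)/|p₁ × p₂|.
Here n̂_z ≈ -0.247; the vertex latitude is φ_max = arccos|n̂_z| ≈ 75.7°.

≈ 76°S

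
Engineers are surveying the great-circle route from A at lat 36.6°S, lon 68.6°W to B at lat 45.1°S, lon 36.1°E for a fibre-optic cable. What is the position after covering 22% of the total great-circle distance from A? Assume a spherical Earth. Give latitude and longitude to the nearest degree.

≈ lat 47°S, lon 52°W

Convert each endpoint to a unit vector on the sphere (x = cos φ cos λ, y = cos φ sin λ, z = sin φ).
The central angle between the endpoints is δ = arccos(p₁·p₂) ≈ 1.289 rad (73.8°).
Interpolate at f = 0.22 with slerp weights a = sin((1−f)δ)/sin δ ≈ 0.879, b = sin(fδ)/sin δ ≈ 0.291.
p = a·p₁ + b·p₂ ≈ (0.424, -0.536, -0.730); φ = arcsin(p_z) ≈ -46.92°, λ = atan2(p_y, p_x) ≈ -51.68°.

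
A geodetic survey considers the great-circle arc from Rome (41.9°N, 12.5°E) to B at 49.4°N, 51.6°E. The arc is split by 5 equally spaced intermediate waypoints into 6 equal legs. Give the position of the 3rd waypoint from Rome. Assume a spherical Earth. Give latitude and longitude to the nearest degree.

≈ 47°N, 31°E

From cos δ = sin φ₁ sin φ₂ + cos φ₁ cos φ₂ cos Δλ, the central angle is δ ≈ 0.489 rad (28.0°).
Interpolate at f = 3/6 with slerp weights a = sin((1−f)δ)/sin δ ≈ 0.515, b = sin(fδ)/sin δ ≈ 0.515.
p = a·p₁ + b·p₂ ≈ (0.583, 0.346, 0.735); φ = arcsin(p_z) ≈ 47.34°, λ = atan2(p_y, p_x) ≈ 30.69°.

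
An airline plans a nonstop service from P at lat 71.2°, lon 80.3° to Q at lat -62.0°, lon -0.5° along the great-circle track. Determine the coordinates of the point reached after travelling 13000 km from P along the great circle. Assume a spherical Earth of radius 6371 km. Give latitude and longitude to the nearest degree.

Write both endpoints as unit vectors p₁, p₂ with components (cos φ cos λ, cos φ sin λ, sin φ).
The central angle between the endpoints is δ = arccos(p₁·p₂) ≈ 2.518 rad (144.3°). The total great-circle distance is δ·R ≈ 2.518 × 6371 ≈ 16041 km, so the target fraction is f = 13000/16041 ≈ 0.810.
Interpolate at f ≈ 0.810 with slerp weights a = sin((1−f)δ)/sin δ ≈ 0.786, b = sin(fδ)/sin δ ≈ 1.527.
p = a·p₁ + b·p₂ ≈ (0.759, 0.244, -0.603); φ = arcsin(p_z) ≈ -37.11°, λ = atan2(p_y, p_x) ≈ 17.78°.

≈ lat -37°, lon 18°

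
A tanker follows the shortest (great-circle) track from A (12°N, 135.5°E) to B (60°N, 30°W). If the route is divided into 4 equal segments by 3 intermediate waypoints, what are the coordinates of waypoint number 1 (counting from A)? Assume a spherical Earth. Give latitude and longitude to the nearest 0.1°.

≈ (38.5°N, 131.2°E)

Convert each endpoint to a unit vector on the sphere (x = cos φ cos λ, y = cos φ sin λ, z = sin φ).
The central angle between the endpoints is δ = arccos(p₁·p₂) ≈ 1.869 rad (107.1°).
Interpolate at f = 1/4 with slerp weights a = sin((1−f)δ)/sin δ ≈ 1.031, b = sin(fδ)/sin δ ≈ 0.471.
p = a·p₁ + b·p₂ ≈ (-0.515, 0.589, 0.622); φ = arcsin(p_z) ≈ 38.49°, λ = atan2(p_y, p_x) ≈ 131.18°.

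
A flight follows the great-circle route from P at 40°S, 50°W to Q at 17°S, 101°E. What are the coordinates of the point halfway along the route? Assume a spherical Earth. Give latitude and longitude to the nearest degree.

≈ 63°S, 49°E

Write both endpoints as unit vectors p₁, p₂ with components (cos φ cos λ, cos φ sin λ, sin φ).
The central angle between the endpoints is δ = arccos(p₁·p₂) ≈ 2.041 rad (116.9°).
Interpolate at f = 1/2 with slerp weights a = sin((1−f)δ)/sin δ ≈ 0.956, b = sin(fδ)/sin δ ≈ 0.956.
p = a·p₁ + b·p₂ ≈ (0.296, 0.336, -0.894); φ = arcsin(p_z) ≈ -63.37°, λ = atan2(p_y, p_x) ≈ 48.63°.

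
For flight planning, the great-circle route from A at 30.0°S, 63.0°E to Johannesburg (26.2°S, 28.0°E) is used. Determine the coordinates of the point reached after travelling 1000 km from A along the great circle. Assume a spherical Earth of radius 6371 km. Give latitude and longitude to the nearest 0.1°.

From cos δ = sin φ₁ sin φ₂ + cos φ₁ cos φ₂ cos Δλ, the central angle is δ ≈ 0.541 rad (31.0°). The total great-circle distance is δ·R ≈ 0.541 × 6371 ≈ 3446 km, so the target fraction is f = 1000/3446 ≈ 0.290.
Interpolate at f ≈ 0.290 with slerp weights a = sin((1−f)δ)/sin δ ≈ 0.727, b = sin(fδ)/sin δ ≈ 0.304.
p = a·p₁ + b·p₂ ≈ (0.527, 0.689, -0.498); φ = arcsin(p_z) ≈ -29.85°, λ = atan2(p_y, p_x) ≈ 52.62°.

≈ 29.9°S, 52.6°E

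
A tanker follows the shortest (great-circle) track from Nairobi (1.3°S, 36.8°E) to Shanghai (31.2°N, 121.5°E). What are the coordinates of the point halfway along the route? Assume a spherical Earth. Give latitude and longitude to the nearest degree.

Convert each endpoint to a unit vector on the sphere (x = cos φ cos λ, y = cos φ sin λ, z = sin φ).
The central angle between the endpoints is δ = arccos(p₁·p₂) ≈ 1.504 rad (86.1°).
Interpolate at f = 1/2 with slerp weights a = sin((1−f)δ)/sin δ ≈ 0.684, b = sin(fδ)/sin δ ≈ 0.684.
p = a·p₁ + b·p₂ ≈ (0.242, 0.909, 0.339); φ = arcsin(p_z) ≈ 19.82°, λ = atan2(p_y, p_x) ≈ 75.09°.

≈ 20°N, 75°E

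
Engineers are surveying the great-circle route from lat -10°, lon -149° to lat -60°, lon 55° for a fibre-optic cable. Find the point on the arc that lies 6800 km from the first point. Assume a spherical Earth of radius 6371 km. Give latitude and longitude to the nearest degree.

≈ lat -68°, lon -179°

Write both endpoints as unit vectors p₁, p₂ with components (cos φ cos λ, cos φ sin λ, sin φ).
The central angle between the endpoints is δ = arccos(p₁·p₂) ≈ 1.875 rad (107.4°). The total great-circle distance is δ·R ≈ 1.875 × 6371 ≈ 11945 km, so the target fraction is f = 6800/11945 ≈ 0.569.
Interpolate at f ≈ 0.569 with slerp weights a = sin((1−f)δ)/sin δ ≈ 0.757, b = sin(fδ)/sin δ ≈ 0.918.
p = a·p₁ + b·p₂ ≈ (-0.376, -0.008, -0.927); φ = arcsin(p_z) ≈ -67.91°, λ = atan2(p_y, p_x) ≈ -178.76°.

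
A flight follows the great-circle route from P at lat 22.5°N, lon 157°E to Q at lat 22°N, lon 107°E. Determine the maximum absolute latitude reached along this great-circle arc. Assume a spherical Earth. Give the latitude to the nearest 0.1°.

The great circle lies in the plane with unit normal n̂ = (p₁ × p₂)/|p₁ × p₂|.
Here n̂_z ≈ -0.911; the vertex latitude is φ_max = arccos|n̂_z| ≈ 24.3°.

≈ 24.3°N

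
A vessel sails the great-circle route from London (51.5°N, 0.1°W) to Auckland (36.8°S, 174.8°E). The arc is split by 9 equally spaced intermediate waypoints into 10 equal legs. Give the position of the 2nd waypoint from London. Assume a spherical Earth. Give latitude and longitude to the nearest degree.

From cos δ = sin φ₁ sin φ₂ + cos φ₁ cos φ₂ cos Δλ, the central angle is δ ≈ 2.877 rad (164.9°).
Interpolate at f = 2/10 with slerp weights a = sin((1−f)δ)/sin δ ≈ 2.850, b = sin(fδ)/sin δ ≈ 2.084.
p = a·p₁ + b·p₂ ≈ (0.113, 0.148, 0.983); φ = arcsin(p_z) ≈ 79.27°, λ = atan2(p_y, p_x) ≈ 52.73°.

≈ 79°N, 53°E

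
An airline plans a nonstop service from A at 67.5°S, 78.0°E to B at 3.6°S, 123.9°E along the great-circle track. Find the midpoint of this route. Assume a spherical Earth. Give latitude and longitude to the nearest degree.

≈ 37°S, 112°E

Write both endpoints as unit vectors p₁, p₂ with components (cos φ cos λ, cos φ sin λ, sin φ).
The central angle between the endpoints is δ = arccos(p₁·p₂) ≈ 1.241 rad (71.1°).
Interpolate at f = 1/2 with slerp weights a = sin((1−f)δ)/sin δ ≈ 0.615, b = sin(fδ)/sin δ ≈ 0.615.
p = a·p₁ + b·p₂ ≈ (-0.293, 0.739, -0.606); φ = arcsin(p_z) ≈ -37.33°, λ = atan2(p_y, p_x) ≈ 111.64°.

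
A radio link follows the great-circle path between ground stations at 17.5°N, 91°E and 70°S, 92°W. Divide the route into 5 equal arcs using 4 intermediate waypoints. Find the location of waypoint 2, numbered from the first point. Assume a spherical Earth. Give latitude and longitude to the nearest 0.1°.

≈ 33.5°S, 92.2°E

Convert each endpoint to a unit vector on the sphere (x = cos φ cos λ, y = cos φ sin λ, z = sin φ).
The central angle between the endpoints is δ = arccos(p₁·p₂) ≈ 2.225 rad (127.5°).
Interpolate at f = 2/5 with slerp weights a = sin((1−f)δ)/sin δ ≈ 1.225, b = sin(fδ)/sin δ ≈ 0.979.
p = a·p₁ + b·p₂ ≈ (-0.032, 0.834, -0.552); φ = arcsin(p_z) ≈ -33.47°, λ = atan2(p_y, p_x) ≈ 92.20°.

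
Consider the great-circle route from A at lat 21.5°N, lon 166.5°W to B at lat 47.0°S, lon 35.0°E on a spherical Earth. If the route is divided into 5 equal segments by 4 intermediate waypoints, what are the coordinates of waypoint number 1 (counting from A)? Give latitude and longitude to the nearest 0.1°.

≈ lat 4.9°S, lon 179.4°E

The haversine formula gives a central angle δ ≈ 2.603 rad (149.1°) between the endpoints.
Interpolate at f = 1/5 with slerp weights a = sin((1−f)δ)/sin δ ≈ 1.700, b = sin(fδ)/sin δ ≈ 0.970.
p = a·p₁ + b·p₂ ≈ (-0.996, 0.010, -0.086); φ = arcsin(p_z) ≈ -4.94°, λ = atan2(p_y, p_x) ≈ 179.42°.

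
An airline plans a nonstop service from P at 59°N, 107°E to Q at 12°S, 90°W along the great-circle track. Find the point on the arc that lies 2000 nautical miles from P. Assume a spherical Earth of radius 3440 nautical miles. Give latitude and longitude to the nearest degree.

≈ 78°N, 162°W

The haversine formula gives a central angle δ ≈ 2.292 rad (131.3°) between the endpoints. The total great-circle distance is δ·R ≈ 2.292 × 3440 ≈ 7883 nmi, so the target fraction is f = 2000/7883 ≈ 0.254.
Interpolate at f ≈ 0.254 with slerp weights a = sin((1−f)δ)/sin δ ≈ 1.318, b = sin(fδ)/sin δ ≈ 0.731.
p = a·p₁ + b·p₂ ≈ (-0.198, -0.066, 0.978); φ = arcsin(p_z) ≈ 77.93°, λ = atan2(p_y, p_x) ≈ -161.66°.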